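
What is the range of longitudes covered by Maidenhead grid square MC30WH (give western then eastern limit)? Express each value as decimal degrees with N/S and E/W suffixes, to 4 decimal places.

Field M=12, C=2: +12·20° lon, +2·10° lat → SW at lon 60°, lat -70°.
Square 3, 0: +3·2° lon, +0·1° lat → SW at lon 66°, lat -70°.
Subsquare w=22, h=7: +22·0.0833333° lon, +7·0.0416667° lat → SW at lon 67.8333°, lat -69.7083°.
Cell spans 0.0833333° lon × 0.0416667° lat.
west 67.8333° E, east 67.9167° E.

67.8333° E, 67.9167° E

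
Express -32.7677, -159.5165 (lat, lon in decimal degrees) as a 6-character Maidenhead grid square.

Add 180° to longitude and 90° to latitude: 20.4835, 57.2323.
Field: 20.4835/20 → 1 → B, 57.2323/10 → 5 → F; chars BF.
Square: 0.4835/2 → 0, 7.2323/1 → 7; chars 07.
Subsquare: 0.4835/0.0833333 → 5 → f, 0.2323/0.0416667 → 5 → f; chars ff.

BF07ff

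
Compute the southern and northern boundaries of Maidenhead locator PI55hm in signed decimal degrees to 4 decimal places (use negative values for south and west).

-4.5000, -4.4583

Field P=15, I=8: +15·20° lon, +8·10° lat → SW at lon 120°, lat -10°.
Square 5, 5: +5·2° lon, +5·1° lat → SW at lon 130°, lat -5°.
Subsquare h=7, m=12: +7·0.0833333° lon, +12·0.0416667° lat → SW at lon 130.583°, lat -4.5°.
Cell spans 0.0833333° lon × 0.0416667° lat.
south -4.5000, north -4.4583.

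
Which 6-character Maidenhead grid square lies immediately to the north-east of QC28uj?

QC28vk

Longitude subsquare u = 20; +1 → 21 = v.
Latitude subsquare j = 9; +1 → 10 = k.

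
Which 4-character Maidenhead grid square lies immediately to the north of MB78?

Latitude square 8; +1 → 9.
The longitude characters are unchanged.

MB79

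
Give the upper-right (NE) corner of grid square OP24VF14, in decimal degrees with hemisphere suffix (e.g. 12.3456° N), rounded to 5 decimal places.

Field O=14, P=15: +14·20° lon, +15·10° lat → SW at lon 100°, lat 60°.
Square 2, 4: +2·2° lon, +4·1° lat → SW at lon 104°, lat 64°.
Subsquare v=21, f=5: +21·0.0833333° lon, +5·0.0416667° lat → SW at lon 105.75°, lat 64.2083°.
Extended square 1, 4: +1·0.00833333° lon, +4·0.00416667° lat → SW at lon 105.758°, lat 64.225°.
Cell spans 0.00833333° lon × 0.00416667° lat. NE corner is SW corner plus one full cell.
latitude 64.22917° N, longitude 105.76667° E.

64.22917° N, 105.76667° E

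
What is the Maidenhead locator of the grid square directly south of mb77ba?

Latitude subsquare a = 0; −1 → -1, wraps to 23 = x, carry into square.
Latitude square 7; −1 → 6.
The longitude characters are unchanged.

MB76bx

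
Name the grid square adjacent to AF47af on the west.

AF37xf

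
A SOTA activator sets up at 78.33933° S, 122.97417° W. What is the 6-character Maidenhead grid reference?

CB81mp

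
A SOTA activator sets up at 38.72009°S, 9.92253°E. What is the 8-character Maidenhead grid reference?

JF41xg07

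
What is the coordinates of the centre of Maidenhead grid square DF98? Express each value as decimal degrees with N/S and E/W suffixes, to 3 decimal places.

Field D=3, F=5: +3·20° lon, +5·10° lat → SW at lon -120°, lat -40°.
Square 9, 8: +9·2° lon, +8·1° lat → SW at lon -102°, lat -32°.
Cell spans 2° lon × 1° lat. Centre is SW corner plus half of each.
latitude 31.500° S, longitude 101.000° W.

31.500° S, 101.000° W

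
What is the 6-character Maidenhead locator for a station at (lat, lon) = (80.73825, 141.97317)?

QR00xr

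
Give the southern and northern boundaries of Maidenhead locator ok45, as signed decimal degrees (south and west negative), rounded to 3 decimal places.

15.000, 16.000

Field O=14, K=10: +14·20° lon, +10·10° lat → SW at lon 100°, lat 10°.
Square 4, 5: +4·2° lon, +5·1° lat → SW at lon 108°, lat 15°.
Cell spans 2° lon × 1° lat.
south 15.000, north 16.000.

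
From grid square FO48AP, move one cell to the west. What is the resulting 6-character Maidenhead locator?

FO38xp

Longitude subsquare a = 0; −1 → -1, wraps to 23 = x, carry into square.
Longitude square 4; −1 → 3.
The latitude characters are unchanged.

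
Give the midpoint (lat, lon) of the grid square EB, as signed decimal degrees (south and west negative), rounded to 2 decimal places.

-75.00, -90.00

Field E=4, B=1: +4·20° lon, +1·10° lat → SW at lon -100°, lat -80°.
Cell spans 20° lon × 10° lat. Centre is SW corner plus half of each.
latitude -75.00, longitude -90.00.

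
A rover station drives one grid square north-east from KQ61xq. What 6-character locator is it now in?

KQ71ar

Longitude subsquare x = 23; +1 → 24, wraps to 0 = a, carry into square.
Longitude square 6; +1 → 7.
Latitude subsquare q = 16; +1 → 17 = r.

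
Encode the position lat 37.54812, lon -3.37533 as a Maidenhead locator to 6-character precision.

IM87hn

Add 180° to longitude and 90° to latitude: 176.6247, 127.5481.
Field (20°×10°, letters A–R): 176.6247/20 → 8 → I, 127.5481/10 → 12 → M; chars IM.
Square (2°×1°, digits 0–9): 16.6247/2 → 8, 7.5481/1 → 7; chars 87.
Subsquare (5′×2.5′, letters a–x): 0.6247/0.0833333 → 7 → h, 0.5481/0.0416667 → 13 → n; chars hn.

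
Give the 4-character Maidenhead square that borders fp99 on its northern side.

Latitude square 9; +1 → 10, wraps to 0, carry into field.
Latitude field P = 15; +1 → 16 = Q.
The longitude characters are unchanged.

FQ90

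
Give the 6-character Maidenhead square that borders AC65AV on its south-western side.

Longitude subsquare a = 0; −1 → -1, wraps to 23 = x, carry into square.
Longitude square 6; −1 → 5.
Latitude subsquare v = 21; −1 → 20 = u.

AC55xu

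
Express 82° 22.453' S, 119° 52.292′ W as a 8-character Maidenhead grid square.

Add 180° to longitude and 90° to latitude: 60.12847, 7.62578.
Field (20°×10°, letters A–R): 60.12847/20 → 3 → D, 7.62578/10 → 0 → A; chars DA.
Square (2°×1°, digits 0–9): 0.12847/2 → 0, 7.62578/1 → 7; chars 07.
Subsquare (5′×2.5′, letters a–x): 0.12847/0.0833333 → 1 → b, 0.62578/0.0416667 → 15 → p; chars bp.
Extended square (30″×15″, digits 0–9): 0.04513/0.00833333 → 5, 0.00078/0.00416667 → 0; chars 50.

DA07bp50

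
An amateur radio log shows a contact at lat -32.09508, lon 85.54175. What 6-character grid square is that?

NF27sv

Add 180° to longitude and 90° to latitude: 265.5417, 57.9049.
Field: 265.5417/20 → 13 → N, 57.9049/10 → 5 → F; chars NF.
Square: 5.5417/2 → 2, 7.9049/1 → 7; chars 27.
Subsquare: 1.5417/0.0833333 → 18 → s, 0.9049/0.0416667 → 21 → v; chars sv.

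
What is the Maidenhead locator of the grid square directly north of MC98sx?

Latitude subsquare x = 23; +1 → 24, wraps to 0 = a, carry into square.
Latitude square 8; +1 → 9.
The longitude characters are unchanged.

MC99sa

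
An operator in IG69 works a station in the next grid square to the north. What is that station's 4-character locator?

Latitude square 9; +1 → 10, wraps to 0, carry into field.
Latitude field G = 6; +1 → 7 = H.
The longitude characters are unchanged.

IH60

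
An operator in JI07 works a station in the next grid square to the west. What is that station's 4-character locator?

Longitude square 0; −1 → -1, wraps to 9, carry into field.
Longitude field J = 9; −1 → 8 = I.
The latitude characters are unchanged.

II97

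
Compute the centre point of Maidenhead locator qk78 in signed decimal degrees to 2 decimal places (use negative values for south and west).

18.50, 155.00

Field Q=16, K=10: +16·20° lon, +10·10° lat → SW at lon 140°, lat 10°.
Square 7, 8: +7·2° lon, +8·1° lat → SW at lon 154°, lat 18°.
Cell spans 2° lon × 1° lat. Centre is SW corner plus half of each.
latitude 18.50, longitude 155.00.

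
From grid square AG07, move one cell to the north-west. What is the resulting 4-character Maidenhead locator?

RG98

Longitude square 0; −1 → -1, wraps to 9, carry into field.
Longitude field A = 0; −1 → -1, wraps to 17 = R, wrapping around the antimeridian.
Latitude square 7; +1 → 8.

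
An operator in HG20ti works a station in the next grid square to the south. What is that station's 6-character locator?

HG20th

Latitude subsquare i = 8; −1 → 7 = h.
The longitude characters are unchanged.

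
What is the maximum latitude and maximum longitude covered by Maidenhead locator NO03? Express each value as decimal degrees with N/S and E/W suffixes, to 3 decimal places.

54.000° N, 82.000° E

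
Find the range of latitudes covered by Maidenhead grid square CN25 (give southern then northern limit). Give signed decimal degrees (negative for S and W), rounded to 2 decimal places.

45.00, 46.00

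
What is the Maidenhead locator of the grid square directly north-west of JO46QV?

JO46pw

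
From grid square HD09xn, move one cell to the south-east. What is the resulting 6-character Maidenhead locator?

HD19am

Longitude subsquare x = 23; +1 → 24, wraps to 0 = a, carry into square.
Longitude square 0; +1 → 1.
Latitude subsquare n = 13; −1 → 12 = m.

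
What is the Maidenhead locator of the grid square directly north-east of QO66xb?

QO76ac

Longitude subsquare x = 23; +1 → 24, wraps to 0 = a, carry into square.
Longitude square 6; +1 → 7.
Latitude subsquare b = 1; +1 → 2 = c.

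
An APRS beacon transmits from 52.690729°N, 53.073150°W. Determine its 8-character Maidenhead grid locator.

Offset from 180°W / 90°S: lon 126.92685°, lat 142.69073°.
Field: lon ⌊126.92685/20⌋ = 6 → G; lat ⌊142.69073/10⌋ = 14 → O.
Square: lon ⌊6.92685/2⌋ = 3; lat ⌊2.69073/1⌋ = 2.
Subsquare: lon ⌊0.92685/0.0833333⌋ = 11 → l; lat ⌊0.69073/0.0416667⌋ = 16 → q.
Extended square: lon ⌊0.01018/0.00833333⌋ = 1; lat ⌊0.02406/0.00416667⌋ = 5.

GO32lq15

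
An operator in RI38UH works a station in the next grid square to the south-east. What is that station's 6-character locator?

RI38vg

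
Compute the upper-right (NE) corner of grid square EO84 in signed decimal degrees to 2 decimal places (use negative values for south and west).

Field E=4, O=14: +4·20° lon, +14·10° lat → SW at lon -100°, lat 50°.
Square 8, 4: +8·2° lon, +4·1° lat → SW at lon -84°, lat 54°.
Cell spans 2° lon × 1° lat. NE corner is SW corner plus one full cell.
latitude 55.00, longitude -82.00.

55.00, -82.00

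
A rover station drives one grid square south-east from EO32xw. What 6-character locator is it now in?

EO42av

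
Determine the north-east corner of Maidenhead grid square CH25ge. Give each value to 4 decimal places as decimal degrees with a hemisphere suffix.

14.7917° S, 135.4167° W

Field C=2, H=7: +2·20° lon, +7·10° lat → SW at lon -140°, lat -20°.
Square 2, 5: +2·2° lon, +5·1° lat → SW at lon -136°, lat -15°.
Subsquare g=6, e=4: +6·0.0833333° lon, +4·0.0416667° lat → SW at lon -135.5°, lat -14.8333°.
Cell spans 0.0833333° lon × 0.0416667° lat. NE corner is SW corner plus one full cell.
latitude 14.7917° S, longitude 135.4167° W.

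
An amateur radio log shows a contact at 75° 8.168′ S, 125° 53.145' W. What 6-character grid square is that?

CB74bu

Add 180° to longitude and 90° to latitude: 54.1142, 14.8639.
Field (20°×10°, letters A–R): 54.1142/20 → 2 → C, 14.8639/10 → 1 → B; chars CB.
Square (2°×1°, digits 0–9): 14.1142/2 → 7, 4.8639/1 → 4; chars 74.
Subsquare (5′×2.5′, letters a–x): 0.1142/0.0833333 → 1 → b, 0.8639/0.0416667 → 20 → u; chars bu.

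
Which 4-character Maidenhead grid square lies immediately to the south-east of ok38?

Longitude square 3; +1 → 4.
Latitude square 8; −1 → 7.

OK47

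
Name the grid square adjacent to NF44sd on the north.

NF44se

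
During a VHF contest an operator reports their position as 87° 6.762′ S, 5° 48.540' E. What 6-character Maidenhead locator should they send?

Add 180° to longitude and 90° to latitude: 185.8090, 2.8873.
Field (20°×10°, letters A–R): 185.8090/20 → 9 → J, 2.8873/10 → 0 → A; chars JA.
Square (2°×1°, digits 0–9): 5.8090/2 → 2, 2.8873/1 → 2; chars 22.
Subsquare (5′×2.5′, letters a–x): 1.8090/0.0833333 → 21 → v, 0.8873/0.0416667 → 21 → v; chars vv.

JA22vv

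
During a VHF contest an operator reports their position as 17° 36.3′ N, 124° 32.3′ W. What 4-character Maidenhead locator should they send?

CK77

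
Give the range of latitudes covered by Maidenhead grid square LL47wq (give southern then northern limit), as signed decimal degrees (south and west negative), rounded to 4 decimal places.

Field L=11, L=11: +11·20° lon, +11·10° lat → SW at lon 40°, lat 20°.
Square 4, 7: +4·2° lon, +7·1° lat → SW at lon 48°, lat 27°.
Subsquare w=22, q=16: +22·0.0833333° lon, +16·0.0416667° lat → SW at lon 49.8333°, lat 27.6667°.
Cell spans 0.0833333° lon × 0.0416667° lat.
south 27.6667, north 27.7083.

27.6667, 27.7083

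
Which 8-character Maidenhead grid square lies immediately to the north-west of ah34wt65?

AH34wt56

Longitude extended square 6; −1 → 5.
Latitude extended square 5; +1 → 6.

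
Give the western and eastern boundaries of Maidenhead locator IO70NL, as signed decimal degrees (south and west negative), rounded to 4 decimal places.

Field I=8, O=14: +8·20° lon, +14·10° lat → SW at lon -20°, lat 50°.
Square 7, 0: +7·2° lon, +0·1° lat → SW at lon -6°, lat 50°.
Subsquare n=13, l=11: +13·0.0833333° lon, +11·0.0416667° lat → SW at lon -4.91667°, lat 50.4583°.
Cell spans 0.0833333° lon × 0.0416667° lat.
west -4.9167, east -4.8333.

-4.9167, -4.8333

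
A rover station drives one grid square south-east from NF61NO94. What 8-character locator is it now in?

NF61oo03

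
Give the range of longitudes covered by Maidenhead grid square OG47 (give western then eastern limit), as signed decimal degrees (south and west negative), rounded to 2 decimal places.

108.00, 110.00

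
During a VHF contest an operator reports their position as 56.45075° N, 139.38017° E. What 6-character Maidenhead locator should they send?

Offset from 180°W / 90°S: lon 319.3802°, lat 146.4507°.
Field: lon ⌊319.3802/20⌋ = 15 → P; lat ⌊146.4507/10⌋ = 14 → O.
Square: lon ⌊19.3802/2⌋ = 9; lat ⌊6.4507/1⌋ = 6.
Subsquare: lon ⌊1.3802/0.0833333⌋ = 16 → q; lat ⌊0.4507/0.0416667⌋ = 10 → k.

PO96qk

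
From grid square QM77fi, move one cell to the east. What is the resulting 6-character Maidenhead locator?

Longitude subsquare f = 5; +1 → 6 = g.
The latitude characters are unchanged.

QM77gi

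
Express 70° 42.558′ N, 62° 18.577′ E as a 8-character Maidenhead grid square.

MQ10dr70

Shift to the Maidenhead origin (180°W, 90°S): lon 242.30962, lat 160.70930.
Field (20°×10°, letters A–R): lon ⌊242.30962/20⌋ = 12 → M; lat ⌊160.70930/10⌋ = 16 → Q.
Square (2°×1°, digits 0–9): lon ⌊2.30962/2⌋ = 1; lat ⌊0.70930/1⌋ = 0.
Subsquare (5′×2.5′, letters a–x): lon ⌊0.30962/0.0833333⌋ = 3 → d; lat ⌊0.70930/0.0416667⌋ = 17 → r.
Extended square (30″×15″, digits 0–9): lon ⌊0.05962/0.00833333⌋ = 7; lat ⌊0.00097/0.00416667⌋ = 0.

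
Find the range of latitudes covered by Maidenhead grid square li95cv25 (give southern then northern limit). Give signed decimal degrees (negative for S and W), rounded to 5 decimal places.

-4.10417, -4.10000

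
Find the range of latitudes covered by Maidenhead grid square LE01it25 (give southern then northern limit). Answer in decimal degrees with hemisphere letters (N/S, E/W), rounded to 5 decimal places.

Field L=11, E=4: +11·20° lon, +4·10° lat → SW at lon 40°, lat -50°.
Square 0, 1: +0·2° lon, +1·1° lat → SW at lon 40°, lat -49°.
Subsquare i=8, t=19: +8·0.0833333° lon, +19·0.0416667° lat → SW at lon 40.6667°, lat -48.2083°.
Extended square 2, 5: +2·0.00833333° lon, +5·0.00416667° lat → SW at lon 40.6833°, lat -48.1875°.
Cell spans 0.00833333° lon × 0.00416667° lat.
south 48.18750° S, north 48.18333° S.

48.18750° S, 48.18333° S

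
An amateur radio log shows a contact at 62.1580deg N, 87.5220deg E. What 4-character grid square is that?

NP32

Add 180° to longitude and 90° to latitude: 267.52, 152.16.
Field (20°×10°, letters A–R): lon ⌊267.52/20⌋ = 13 → N; lat ⌊152.16/10⌋ = 15 → P.
Square (2°×1°, digits 0–9): lon ⌊7.52/2⌋ = 3; lat ⌊2.16/1⌋ = 2.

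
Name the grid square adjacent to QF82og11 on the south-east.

QF82og20

Longitude extended square 1; +1 → 2.
Latitude extended square 1; −1 → 0.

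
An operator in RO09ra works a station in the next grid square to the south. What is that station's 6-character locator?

RO08rx

Latitude subsquare a = 0; −1 → -1, wraps to 23 = x, carry into square.
Latitude square 9; −1 → 8.
The longitude characters are unchanged.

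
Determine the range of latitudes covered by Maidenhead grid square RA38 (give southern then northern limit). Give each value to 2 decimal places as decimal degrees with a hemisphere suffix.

82.00° S, 81.00° S

Field R=17, A=0: +17·20° lon, +0·10° lat → SW at lon 160°, lat -90°.
Square 3, 8: +3·2° lon, +8·1° lat → SW at lon 166°, lat -82°.
Cell spans 2° lon × 1° lat.
south 82.00° S, north 81.00° S.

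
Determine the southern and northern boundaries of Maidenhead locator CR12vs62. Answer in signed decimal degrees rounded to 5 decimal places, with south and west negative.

Field C=2, R=17: +2·20° lon, +17·10° lat → SW at lon -140°, lat 80°.
Square 1, 2: +1·2° lon, +2·1° lat → SW at lon -138°, lat 82°.
Subsquare v=21, s=18: +21·0.0833333° lon, +18·0.0416667° lat → SW at lon -136.25°, lat 82.75°.
Extended square 6, 2: +6·0.00833333° lon, +2·0.00416667° lat → SW at lon -136.2°, lat 82.7583°.
Cell spans 0.00833333° lon × 0.00416667° lat.
south 82.75833, north 82.76250.

82.75833, 82.76250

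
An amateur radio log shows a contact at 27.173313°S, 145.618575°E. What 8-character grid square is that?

QG22tt48

Add 180° to longitude and 90° to latitude: 325.61857, 62.82669.
Field: lon ⌊325.61857/20⌋ = 16 → Q; lat ⌊62.82669/10⌋ = 6 → G.
Square: lon ⌊5.61857/2⌋ = 2; lat ⌊2.82669/1⌋ = 2.
Subsquare: lon ⌊1.61857/0.0833333⌋ = 19 → t; lat ⌊0.82669/0.0416667⌋ = 19 → t.
Extended square: lon ⌊0.03524/0.00833333⌋ = 4; lat ⌊0.03502/0.00416667⌋ = 8.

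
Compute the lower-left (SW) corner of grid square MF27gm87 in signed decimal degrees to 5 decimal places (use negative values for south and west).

-32.47083, 64.56667

Field M=12, F=5: +12·20° lon, +5·10° lat → SW at lon 60°, lat -40°.
Square 2, 7: +2·2° lon, +7·1° lat → SW at lon 64°, lat -33°.
Subsquare g=6, m=12: +6·0.0833333° lon, +12·0.0416667° lat → SW at lon 64.5°, lat -32.5°.
Extended square 8, 7: +8·0.00833333° lon, +7·0.00416667° lat → SW at lon 64.5667°, lat -32.4708°.
latitude -32.47083, longitude 64.56667.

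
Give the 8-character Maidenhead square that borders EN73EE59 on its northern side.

EN73ef50

Latitude extended square 9; +1 → 10, wraps to 0, carry into subsquare.
Latitude subsquare e = 4; +1 → 5 = f.
The longitude characters are unchanged.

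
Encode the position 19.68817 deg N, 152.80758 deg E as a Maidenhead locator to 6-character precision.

Offset from 180°W / 90°S: lon 332.8076°, lat 109.6882°.
Field: lon ⌊332.8076/20⌋ = 16 → Q; lat ⌊109.6882/10⌋ = 10 → K.
Square: lon ⌊12.8076/2⌋ = 6; lat ⌊9.6882/1⌋ = 9.
Subsquare: lon ⌊0.8076/0.0833333⌋ = 9 → j; lat ⌊0.6882/0.0416667⌋ = 16 → q.

QK69jq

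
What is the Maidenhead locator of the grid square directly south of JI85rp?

JI85ro

Latitude subsquare p = 15; −1 → 14 = o.
The longitude characters are unchanged.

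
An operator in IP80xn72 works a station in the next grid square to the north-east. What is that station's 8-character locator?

Longitude extended square 7; +1 → 8.
Latitude extended square 2; +1 → 3.

IP80xn83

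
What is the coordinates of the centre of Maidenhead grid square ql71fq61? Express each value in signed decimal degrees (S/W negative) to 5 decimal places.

21.67292, 154.47083

Field Q=16, L=11: +16·20° lon, +11·10° lat → SW at lon 140°, lat 20°.
Square 7, 1: +7·2° lon, +1·1° lat → SW at lon 154°, lat 21°.
Subsquare f=5, q=16: +5·0.0833333° lon, +16·0.0416667° lat → SW at lon 154.417°, lat 21.6667°.
Extended square 6, 1: +6·0.00833333° lon, +1·0.00416667° lat → SW at lon 154.467°, lat 21.6708°.
Cell spans 0.00833333° lon × 0.00416667° lat. Centre is SW corner plus half of each.
latitude 21.67292, longitude 154.47083.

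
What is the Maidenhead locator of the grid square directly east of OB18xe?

Longitude subsquare x = 23; +1 → 24, wraps to 0 = a, carry into square.
Longitude square 1; +1 → 2.
The latitude characters are unchanged.

OB28ae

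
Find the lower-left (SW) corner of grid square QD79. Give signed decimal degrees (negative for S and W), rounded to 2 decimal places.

-51.00, 154.00

Field Q=16, D=3: +16·20° lon, +3·10° lat → SW at lon 140°, lat -60°.
Square 7, 9: +7·2° lon, +9·1° lat → SW at lon 154°, lat -51°.
latitude -51.00, longitude 154.00.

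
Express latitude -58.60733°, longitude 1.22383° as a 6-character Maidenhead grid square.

Offset from 180°W / 90°S: lon 181.2238°, lat 31.3927°.
Field: 181.2238/20 → 9 → J, 31.3927/10 → 3 → D; chars JD.
Square: 1.2238/2 → 0, 1.3927/1 → 1; chars 01.
Subsquare: 1.2238/0.0833333 → 14 → o, 0.3927/0.0416667 → 9 → j; chars oj.

JD01oj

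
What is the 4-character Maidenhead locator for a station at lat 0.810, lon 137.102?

PJ80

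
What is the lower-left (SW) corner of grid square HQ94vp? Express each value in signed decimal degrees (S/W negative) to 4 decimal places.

Field H=7, Q=16: +7·20° lon, +16·10° lat → SW at lon -40°, lat 70°.
Square 9, 4: +9·2° lon, +4·1° lat → SW at lon -22°, lat 74°.
Subsquare v=21, p=15: +21·0.0833333° lon, +15·0.0416667° lat → SW at lon -20.25°, lat 74.625°.
latitude 74.6250, longitude -20.2500.

74.6250, -20.2500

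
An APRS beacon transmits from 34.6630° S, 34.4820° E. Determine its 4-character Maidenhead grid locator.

Shift to the Maidenhead origin (180°W, 90°S): lon 214.48, lat 55.34.
Field: lon ⌊214.48/20⌋ = 10 → K; lat ⌊55.34/10⌋ = 5 → F.
Square: lon ⌊14.48/2⌋ = 7; lat ⌊5.34/1⌋ = 5.

KF75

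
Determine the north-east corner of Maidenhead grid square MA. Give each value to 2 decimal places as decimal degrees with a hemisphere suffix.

Field M=12, A=0: +12·20° lon, +0·10° lat → SW at lon 60°, lat -90°.
Cell spans 20° lon × 10° lat. NE corner is SW corner plus one full cell.
latitude 80.00° S, longitude 80.00° E.

80.00° S, 80.00° E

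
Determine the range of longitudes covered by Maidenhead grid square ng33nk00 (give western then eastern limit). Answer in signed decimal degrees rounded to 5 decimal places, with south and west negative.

87.08333, 87.09167

Field N=13, G=6: +13·20° lon, +6·10° lat → SW at lon 80°, lat -30°.
Square 3, 3: +3·2° lon, +3·1° lat → SW at lon 86°, lat -27°.
Subsquare n=13, k=10: +13·0.0833333° lon, +10·0.0416667° lat → SW at lon 87.0833°, lat -26.5833°.
Extended square 0, 0: +0·0.00833333° lon, +0·0.00416667° lat → SW at lon 87.0833°, lat -26.5833°.
Cell spans 0.00833333° lon × 0.00416667° lat.
west 87.08333, east 87.09167.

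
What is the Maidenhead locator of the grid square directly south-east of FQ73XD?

FQ83ac

Longitude subsquare x = 23; +1 → 24, wraps to 0 = a, carry into square.
Longitude square 7; +1 → 8.
Latitude subsquare d = 3; −1 → 2 = c.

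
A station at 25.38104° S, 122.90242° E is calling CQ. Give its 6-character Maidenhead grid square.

PG14ko

Shift to the Maidenhead origin (180°W, 90°S): lon 302.9024, lat 64.6190.
Field: 302.9024/20 → 15 → P, 64.6190/10 → 6 → G; chars PG.
Square: 2.9024/2 → 1, 4.6190/1 → 4; chars 14.
Subsquare: 0.9024/0.0833333 → 10 → k, 0.6190/0.0416667 → 14 → o; chars ko.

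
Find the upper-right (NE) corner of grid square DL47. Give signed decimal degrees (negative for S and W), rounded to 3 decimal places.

28.000, -110.000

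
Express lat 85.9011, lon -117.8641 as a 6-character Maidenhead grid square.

DR15bv

Add 180° to longitude and 90° to latitude: 62.1359, 175.9011.
Field: 62.1359/20 → 3 → D, 175.9011/10 → 17 → R; chars DR.
Square: 2.1359/2 → 1, 5.9011/1 → 5; chars 15.
Subsquare: 0.1359/0.0833333 → 1 → b, 0.9011/0.0416667 → 21 → v; chars bv.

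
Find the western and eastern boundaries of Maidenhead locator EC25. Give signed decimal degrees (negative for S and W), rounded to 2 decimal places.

Field E=4, C=2: +4·20° lon, +2·10° lat → SW at lon -100°, lat -70°.
Square 2, 5: +2·2° lon, +5·1° lat → SW at lon -96°, lat -65°.
Cell spans 2° lon × 1° lat.
west -96.00, east -94.00.

-96.00, -94.00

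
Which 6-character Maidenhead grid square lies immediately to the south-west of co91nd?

CO91mc

Longitude subsquare n = 13; −1 → 12 = m.
Latitude subsquare d = 3; −1 → 2 = c.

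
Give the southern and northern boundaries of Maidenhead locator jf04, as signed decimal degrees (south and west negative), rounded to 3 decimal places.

-36.000, -35.000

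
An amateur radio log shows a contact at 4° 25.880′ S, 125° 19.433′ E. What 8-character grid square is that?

PI25pn86

Shift to the Maidenhead origin (180°W, 90°S): lon 305.32388, lat 85.56867.
Field: lon ⌊305.32388/20⌋ = 15 → P; lat ⌊85.56867/10⌋ = 8 → I.
Square: lon ⌊5.32388/2⌋ = 2; lat ⌊5.56867/1⌋ = 5.
Subsquare: lon ⌊1.32388/0.0833333⌋ = 15 → p; lat ⌊0.56867/0.0416667⌋ = 13 → n.
Extended square: lon ⌊0.07388/0.00833333⌋ = 8; lat ⌊0.02700/0.00416667⌋ = 6.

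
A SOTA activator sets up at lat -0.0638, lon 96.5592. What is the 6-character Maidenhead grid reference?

Shift to the Maidenhead origin (180°W, 90°S): lon 276.5592, lat 89.9362.
Field: 276.5592/20 → 13 → N, 89.9362/10 → 8 → I; chars NI.
Square: 16.5592/2 → 8, 9.9362/1 → 9; chars 89.
Subsquare: 0.5592/0.0833333 → 6 → g, 0.9362/0.0416667 → 22 → w; chars gw.

NI89gw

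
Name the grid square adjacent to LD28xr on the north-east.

LD38as

Longitude subsquare x = 23; +1 → 24, wraps to 0 = a, carry into square.
Longitude square 2; +1 → 3.
Latitude subsquare r = 17; +1 → 18 = s.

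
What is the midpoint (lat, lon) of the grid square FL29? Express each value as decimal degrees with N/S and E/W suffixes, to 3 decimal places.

Field F=5, L=11: +5·20° lon, +11·10° lat → SW at lon -80°, lat 20°.
Square 2, 9: +2·2° lon, +9·1° lat → SW at lon -76°, lat 29°.
Cell spans 2° lon × 1° lat. Centre is SW corner plus half of each.
latitude 29.500° N, longitude 75.000° W.

29.500° N, 75.000° W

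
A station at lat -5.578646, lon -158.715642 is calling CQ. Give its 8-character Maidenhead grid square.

BI04pk41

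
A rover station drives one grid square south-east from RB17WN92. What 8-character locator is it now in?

RB17xn01

Longitude extended square 9; +1 → 10, wraps to 0, carry into subsquare.
Longitude subsquare w = 22; +1 → 23 = x.
Latitude extended square 2; −1 → 1.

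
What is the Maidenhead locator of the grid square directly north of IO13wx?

Latitude subsquare x = 23; +1 → 24, wraps to 0 = a, carry into square.
Latitude square 3; +1 → 4.
The longitude characters are unchanged.

IO14wa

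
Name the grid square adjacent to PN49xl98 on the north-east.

Longitude extended square 9; +1 → 10, wraps to 0, carry into subsquare.
Longitude subsquare x = 23; +1 → 24, wraps to 0 = a, carry into square.
Longitude square 4; +1 → 5.
Latitude extended square 8; +1 → 9.

PN59al09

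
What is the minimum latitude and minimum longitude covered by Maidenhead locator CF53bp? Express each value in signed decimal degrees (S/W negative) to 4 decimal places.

-36.3750, -129.9167

Field C=2, F=5: +2·20° lon, +5·10° lat → SW at lon -140°, lat -40°.
Square 5, 3: +5·2° lon, +3·1° lat → SW at lon -130°, lat -37°.
Subsquare b=1, p=15: +1·0.0833333° lon, +15·0.0416667° lat → SW at lon -129.917°, lat -36.375°.
latitude -36.3750, longitude -129.9167.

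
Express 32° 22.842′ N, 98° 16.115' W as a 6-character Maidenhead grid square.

EM02uj

Shift to the Maidenhead origin (180°W, 90°S): lon 81.7314, lat 122.3807.
Field: 81.7314/20 → 4 → E, 122.3807/10 → 12 → M; chars EM.
Square: 1.7314/2 → 0, 2.3807/1 → 2; chars 02.
Subsquare: 1.7314/0.0833333 → 20 → u, 0.3807/0.0416667 → 9 → j; chars uj.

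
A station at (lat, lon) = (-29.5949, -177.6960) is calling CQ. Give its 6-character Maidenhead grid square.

Offset from 180°W / 90°S: lon 2.3040°, lat 60.4051°.
Field: lon ⌊2.3040/20⌋ = 0 → A; lat ⌊60.4051/10⌋ = 6 → G.
Square: lon ⌊2.3040/2⌋ = 1; lat ⌊0.4051/1⌋ = 0.
Subsquare: lon ⌊0.3040/0.0833333⌋ = 3 → d; lat ⌊0.4051/0.0416667⌋ = 9 → j.

AG10dj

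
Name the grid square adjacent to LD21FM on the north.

LD21fn

Latitude subsquare m = 12; +1 → 13 = n.
The longitude characters are unchanged.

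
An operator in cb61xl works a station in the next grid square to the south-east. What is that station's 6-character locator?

Longitude subsquare x = 23; +1 → 24, wraps to 0 = a, carry into square.
Longitude square 6; +1 → 7.
Latitude subsquare l = 11; −1 → 10 = k.

CB71ak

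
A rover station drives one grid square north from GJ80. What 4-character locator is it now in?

GJ81

Latitude square 0; +1 → 1.
The longitude characters are unchanged.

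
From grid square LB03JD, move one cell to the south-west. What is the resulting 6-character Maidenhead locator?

LB03ic

Longitude subsquare j = 9; −1 → 8 = i.
Latitude subsquare d = 3; −1 → 2 = c.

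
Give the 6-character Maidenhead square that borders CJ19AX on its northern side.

CK10aa

Latitude subsquare x = 23; +1 → 24, wraps to 0 = a, carry into square.
Latitude square 9; +1 → 10, wraps to 0, carry into field.
Latitude field J = 9; +1 → 10 = K.
The longitude characters are unchanged.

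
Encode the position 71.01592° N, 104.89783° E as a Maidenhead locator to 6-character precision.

OQ21ka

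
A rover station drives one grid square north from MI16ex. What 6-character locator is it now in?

MI17ea

Latitude subsquare x = 23; +1 → 24, wraps to 0 = a, carry into square.
Latitude square 6; +1 → 7.
The longitude characters are unchanged.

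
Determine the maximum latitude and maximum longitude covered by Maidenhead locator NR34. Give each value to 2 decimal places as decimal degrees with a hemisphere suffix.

85.00° N, 88.00° E

Field N=13, R=17: +13·20° lon, +17·10° lat → SW at lon 80°, lat 80°.
Square 3, 4: +3·2° lon, +4·1° lat → SW at lon 86°, lat 84°.
Cell spans 2° lon × 1° lat. NE corner is SW corner plus one full cell.
latitude 85.00° N, longitude 88.00° E.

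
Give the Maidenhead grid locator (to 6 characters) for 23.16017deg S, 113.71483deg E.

OG66uu

Offset from 180°W / 90°S: lon 293.7148°, lat 66.8398°.
Field: lon ⌊293.7148/20⌋ = 14 → O; lat ⌊66.8398/10⌋ = 6 → G.
Square: lon ⌊13.7148/2⌋ = 6; lat ⌊6.8398/1⌋ = 6.
Subsquare: lon ⌊1.7148/0.0833333⌋ = 20 → u; lat ⌊0.8398/0.0416667⌋ = 20 → u.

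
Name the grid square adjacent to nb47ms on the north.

NB47mt

Latitude subsquare s = 18; +1 → 19 = t.
The longitude characters are unchanged.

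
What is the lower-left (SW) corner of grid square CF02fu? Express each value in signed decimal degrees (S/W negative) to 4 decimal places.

Field C=2, F=5: +2·20° lon, +5·10° lat → SW at lon -140°, lat -40°.
Square 0, 2: +0·2° lon, +2·1° lat → SW at lon -140°, lat -38°.
Subsquare f=5, u=20: +5·0.0833333° lon, +20·0.0416667° lat → SW at lon -139.583°, lat -37.1667°.
latitude -37.1667, longitude -139.5833.

-37.1667, -139.5833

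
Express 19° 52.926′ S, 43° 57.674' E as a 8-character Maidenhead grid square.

LH10xc58

Shift to the Maidenhead origin (180°W, 90°S): lon 223.96123, lat 70.11790.
Field: 223.96123/20 → 11 → L, 70.11790/10 → 7 → H; chars LH.
Square: 3.96123/2 → 1, 0.11790/1 → 0; chars 10.
Subsquare: 1.96123/0.0833333 → 23 → x, 0.11790/0.0416667 → 2 → c; chars xc.
Extended square: 0.04457/0.00833333 → 5, 0.03457/0.00416667 → 8; chars 58.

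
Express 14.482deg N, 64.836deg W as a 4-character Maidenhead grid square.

Shift to the Maidenhead origin (180°W, 90°S): lon 115.16, lat 104.48.
Field: lon ⌊115.16/20⌋ = 5 → F; lat ⌊104.48/10⌋ = 10 → K.
Square: lon ⌊15.16/2⌋ = 7; lat ⌊4.48/1⌋ = 4.

FK74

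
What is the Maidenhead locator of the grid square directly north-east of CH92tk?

CH92ul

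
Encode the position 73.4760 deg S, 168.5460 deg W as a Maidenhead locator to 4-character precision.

AB56

Shift to the Maidenhead origin (180°W, 90°S): lon 11.45, lat 16.52.
Field: lon ⌊11.45/20⌋ = 0 → A; lat ⌊16.52/10⌋ = 1 → B.
Square: lon ⌊11.45/2⌋ = 5; lat ⌊6.52/1⌋ = 6.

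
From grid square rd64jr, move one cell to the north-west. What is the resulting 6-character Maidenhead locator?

RD64is

Longitude subsquare j = 9; −1 → 8 = i.
Latitude subsquare r = 17; +1 → 18 = s.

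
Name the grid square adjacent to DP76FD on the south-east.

Longitude subsquare f = 5; +1 → 6 = g.
Latitude subsquare d = 3; −1 → 2 = c.

DP76gc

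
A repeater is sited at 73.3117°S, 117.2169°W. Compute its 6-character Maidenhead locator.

DB16jq

Add 180° to longitude and 90° to latitude: 62.7831, 16.6883.
Field: lon ⌊62.7831/20⌋ = 3 → D; lat ⌊16.6883/10⌋ = 1 → B.
Square: lon ⌊2.7831/2⌋ = 1; lat ⌊6.6883/1⌋ = 6.
Subsquare: lon ⌊0.7831/0.0833333⌋ = 9 → j; lat ⌊0.6883/0.0416667⌋ = 16 → q.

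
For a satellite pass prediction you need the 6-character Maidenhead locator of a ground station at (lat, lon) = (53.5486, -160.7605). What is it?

Add 180° to longitude and 90° to latitude: 19.2395, 143.5486.
Field (20°×10°, letters A–R): 19.2395/20 → 0 → A, 143.5486/10 → 14 → O; chars AO.
Square (2°×1°, digits 0–9): 19.2395/2 → 9, 3.5486/1 → 3; chars 93.
Subsquare (5′×2.5′, letters a–x): 1.2395/0.0833333 → 14 → o, 0.5486/0.0416667 → 13 → n; chars on.

AO93on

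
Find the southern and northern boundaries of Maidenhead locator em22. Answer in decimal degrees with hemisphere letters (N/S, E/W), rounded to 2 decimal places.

32.00° N, 33.00° N

Field E=4, M=12: +4·20° lon, +12·10° lat → SW at lon -100°, lat 30°.
Square 2, 2: +2·2° lon, +2·1° lat → SW at lon -96°, lat 32°.
Cell spans 2° lon × 1° lat.
south 32.00° N, north 33.00° N.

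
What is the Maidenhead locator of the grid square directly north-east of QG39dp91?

QG39ep02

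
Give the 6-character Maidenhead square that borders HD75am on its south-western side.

HD65xl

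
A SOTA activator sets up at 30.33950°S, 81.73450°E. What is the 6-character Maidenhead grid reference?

NF09up

Offset from 180°W / 90°S: lon 261.7345°, lat 59.6605°.
Field (20°×10°, letters A–R): lon ⌊261.7345/20⌋ = 13 → N; lat ⌊59.6605/10⌋ = 5 → F.
Square (2°×1°, digits 0–9): lon ⌊1.7345/2⌋ = 0; lat ⌊9.6605/1⌋ = 9.
Subsquare (5′×2.5′, letters a–x): lon ⌊1.7345/0.0833333⌋ = 20 → u; lat ⌊0.6605/0.0416667⌋ = 15 → p.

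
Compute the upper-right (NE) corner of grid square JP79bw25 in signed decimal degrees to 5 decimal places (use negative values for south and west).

69.94167, 14.10833

Field J=9, P=15: +9·20° lon, +15·10° lat → SW at lon 0°, lat 60°.
Square 7, 9: +7·2° lon, +9·1° lat → SW at lon 14°, lat 69°.
Subsquare b=1, w=22: +1·0.0833333° lon, +22·0.0416667° lat → SW at lon 14.0833°, lat 69.9167°.
Extended square 2, 5: +2·0.00833333° lon, +5·0.00416667° lat → SW at lon 14.1°, lat 69.9375°.
Cell spans 0.00833333° lon × 0.00416667° lat. NE corner is SW corner plus one full cell.
latitude 69.94167, longitude 14.10833.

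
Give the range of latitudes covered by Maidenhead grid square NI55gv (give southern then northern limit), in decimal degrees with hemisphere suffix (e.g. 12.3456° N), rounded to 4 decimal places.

4.1250° S, 4.0833° S

Field N=13, I=8: +13·20° lon, +8·10° lat → SW at lon 80°, lat -10°.
Square 5, 5: +5·2° lon, +5·1° lat → SW at lon 90°, lat -5°.
Subsquare g=6, v=21: +6·0.0833333° lon, +21·0.0416667° lat → SW at lon 90.5°, lat -4.125°.
Cell spans 0.0833333° lon × 0.0416667° lat.
south 4.1250° S, north 4.0833° S.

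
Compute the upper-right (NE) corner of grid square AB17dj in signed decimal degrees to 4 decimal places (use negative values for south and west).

-72.5833, -177.6667

Field A=0, B=1: +0·20° lon, +1·10° lat → SW at lon -180°, lat -80°.
Square 1, 7: +1·2° lon, +7·1° lat → SW at lon -178°, lat -73°.
Subsquare d=3, j=9: +3·0.0833333° lon, +9·0.0416667° lat → SW at lon -177.75°, lat -72.625°.
Cell spans 0.0833333° lon × 0.0416667° lat. NE corner is SW corner plus one full cell.
latitude -72.5833, longitude -177.6667.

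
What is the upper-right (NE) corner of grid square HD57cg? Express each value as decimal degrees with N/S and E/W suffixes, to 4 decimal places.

52.7083° S, 29.7500° W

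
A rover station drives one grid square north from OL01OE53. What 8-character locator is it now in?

OL01oe54

Latitude extended square 3; +1 → 4.
The longitude characters are unchanged.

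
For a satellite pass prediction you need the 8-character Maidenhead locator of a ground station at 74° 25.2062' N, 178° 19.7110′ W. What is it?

AQ04uk00

Add 180° to longitude and 90° to latitude: 1.67148, 164.42010.
Field: lon ⌊1.67148/20⌋ = 0 → A; lat ⌊164.42010/10⌋ = 16 → Q.
Square: lon ⌊1.67148/2⌋ = 0; lat ⌊4.42010/1⌋ = 4.
Subsquare: lon ⌊1.67148/0.0833333⌋ = 20 → u; lat ⌊0.42010/0.0416667⌋ = 10 → k.
Extended square: lon ⌊0.00482/0.00833333⌋ = 0; lat ⌊0.00344/0.00416667⌋ = 0.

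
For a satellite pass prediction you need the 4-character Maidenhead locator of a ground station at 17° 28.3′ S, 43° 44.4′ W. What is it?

GH82

Offset from 180°W / 90°S: lon 136.26°, lat 72.53°.
Field: lon ⌊136.26/20⌋ = 6 → G; lat ⌊72.53/10⌋ = 7 → H.
Square: lon ⌊16.26/2⌋ = 8; lat ⌊2.53/1⌋ = 2.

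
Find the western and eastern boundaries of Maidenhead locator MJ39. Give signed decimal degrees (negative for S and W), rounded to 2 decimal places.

66.00, 68.00

Field M=12, J=9: +12·20° lon, +9·10° lat → SW at lon 60°, lat 0°.
Square 3, 9: +3·2° lon, +9·1° lat → SW at lon 66°, lat 9°.
Cell spans 2° lon × 1° lat.
west 66.00, east 68.00.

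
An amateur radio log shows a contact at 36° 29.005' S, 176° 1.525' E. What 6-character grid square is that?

RF83am

Offset from 180°W / 90°S: lon 356.0254°, lat 53.5166°.
Field: lon ⌊356.0254/20⌋ = 17 → R; lat ⌊53.5166/10⌋ = 5 → F.
Square: lon ⌊16.0254/2⌋ = 8; lat ⌊3.5166/1⌋ = 3.
Subsquare: lon ⌊0.0254/0.0833333⌋ = 0 → a; lat ⌊0.5166/0.0416667⌋ = 12 → m.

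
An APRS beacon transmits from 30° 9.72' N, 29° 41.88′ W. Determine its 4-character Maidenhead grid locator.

HM50

Add 180° to longitude and 90° to latitude: 150.30, 120.16.
Field (20°×10°, letters A–R): 150.30/20 → 7 → H, 120.16/10 → 12 → M; chars HM.
Square (2°×1°, digits 0–9): 10.30/2 → 5, 0.16/1 → 0; chars 50.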